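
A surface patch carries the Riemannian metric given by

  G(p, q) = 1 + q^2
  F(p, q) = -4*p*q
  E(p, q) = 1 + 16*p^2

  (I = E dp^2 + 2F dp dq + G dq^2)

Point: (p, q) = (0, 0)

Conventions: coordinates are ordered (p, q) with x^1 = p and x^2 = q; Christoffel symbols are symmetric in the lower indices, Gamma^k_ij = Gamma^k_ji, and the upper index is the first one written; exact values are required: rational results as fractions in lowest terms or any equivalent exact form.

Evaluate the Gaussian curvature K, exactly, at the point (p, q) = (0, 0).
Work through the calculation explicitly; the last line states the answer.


E = 1, F = 0, G = 1, EG - F^2 = 1 at the point
E_p = 0, E_q = 0, F_p = 0, F_q = 0, G_p = 0, G_q = 0
E_qq = 0, F_pq = -4, G_pp = 0
By Brioschi, K is (det M1 - det M2) divided by (EG - F^2) squared.
M1 = [[-E_qq/2 + F_pq - G_pp/2, E_p/2, F_p - E_q/2], [F_q - G_p/2, E, F], [G_q/2, F, G]] = [[-4, 0, 0], [0, 1, 0], [0, 0, 1]]; det M1 = -4
M2 = [[0, E_q/2, G_p/2], [E_q/2, E, F], [G_p/2, F, G]] = [[0, 0, 0], [0, 1, 0], [0, 0, 1]]; det M2 = 0
det M1 - det M2 = -4; K = -4 / (1)^2 = -4

Answer: K = -4


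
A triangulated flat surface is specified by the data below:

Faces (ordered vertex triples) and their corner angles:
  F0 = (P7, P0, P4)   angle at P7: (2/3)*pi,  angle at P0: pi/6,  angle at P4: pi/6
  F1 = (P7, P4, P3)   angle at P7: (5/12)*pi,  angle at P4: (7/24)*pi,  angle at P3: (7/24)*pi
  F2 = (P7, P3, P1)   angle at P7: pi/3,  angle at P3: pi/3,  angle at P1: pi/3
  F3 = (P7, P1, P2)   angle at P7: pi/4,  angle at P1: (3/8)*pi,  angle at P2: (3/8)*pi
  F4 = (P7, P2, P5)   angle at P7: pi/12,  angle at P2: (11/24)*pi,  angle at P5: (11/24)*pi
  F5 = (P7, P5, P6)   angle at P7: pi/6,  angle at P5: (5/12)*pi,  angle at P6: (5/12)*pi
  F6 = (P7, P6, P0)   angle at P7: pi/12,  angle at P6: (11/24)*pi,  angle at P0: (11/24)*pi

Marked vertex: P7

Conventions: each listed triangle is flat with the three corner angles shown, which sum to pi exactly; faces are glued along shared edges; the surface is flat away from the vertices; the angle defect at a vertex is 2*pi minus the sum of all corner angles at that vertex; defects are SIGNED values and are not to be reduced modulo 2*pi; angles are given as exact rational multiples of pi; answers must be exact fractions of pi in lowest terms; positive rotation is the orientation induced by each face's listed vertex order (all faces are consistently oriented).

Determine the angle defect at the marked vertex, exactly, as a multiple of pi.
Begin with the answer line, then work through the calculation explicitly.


Answer: defect(P7) = 0

Sum of corner angles at P7: 2*pi
defect = 2*pi - 2*pi


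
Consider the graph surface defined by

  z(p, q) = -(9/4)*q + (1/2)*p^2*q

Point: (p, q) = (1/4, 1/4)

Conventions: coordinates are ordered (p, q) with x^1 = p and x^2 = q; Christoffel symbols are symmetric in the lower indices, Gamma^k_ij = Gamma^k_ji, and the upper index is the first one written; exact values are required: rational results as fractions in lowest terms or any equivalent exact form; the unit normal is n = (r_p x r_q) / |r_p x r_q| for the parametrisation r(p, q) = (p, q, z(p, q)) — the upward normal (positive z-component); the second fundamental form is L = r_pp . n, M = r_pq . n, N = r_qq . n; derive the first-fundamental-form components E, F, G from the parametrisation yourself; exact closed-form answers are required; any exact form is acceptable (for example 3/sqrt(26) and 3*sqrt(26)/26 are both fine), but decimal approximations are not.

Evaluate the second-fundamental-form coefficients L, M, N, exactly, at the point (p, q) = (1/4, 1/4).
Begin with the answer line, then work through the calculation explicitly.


Answer: L = 8*sqrt(21)/357, M = 8*sqrt(21)/357, N = 0

z_p = 1/16, z_q = -71/32, z_pp = 1/4, z_pq = 1/4, z_qq = 0
E = 257/256, F = -71/512, G = 6065/1024; answer radicand W^2 = 6069/1024
unnormalised second-form numerators: l = 1/4, m = 1/4, n = 0; L = l/sqrt(6069/1024), and similarly M = m/sqrt(W^2), N = n/sqrt(W^2)


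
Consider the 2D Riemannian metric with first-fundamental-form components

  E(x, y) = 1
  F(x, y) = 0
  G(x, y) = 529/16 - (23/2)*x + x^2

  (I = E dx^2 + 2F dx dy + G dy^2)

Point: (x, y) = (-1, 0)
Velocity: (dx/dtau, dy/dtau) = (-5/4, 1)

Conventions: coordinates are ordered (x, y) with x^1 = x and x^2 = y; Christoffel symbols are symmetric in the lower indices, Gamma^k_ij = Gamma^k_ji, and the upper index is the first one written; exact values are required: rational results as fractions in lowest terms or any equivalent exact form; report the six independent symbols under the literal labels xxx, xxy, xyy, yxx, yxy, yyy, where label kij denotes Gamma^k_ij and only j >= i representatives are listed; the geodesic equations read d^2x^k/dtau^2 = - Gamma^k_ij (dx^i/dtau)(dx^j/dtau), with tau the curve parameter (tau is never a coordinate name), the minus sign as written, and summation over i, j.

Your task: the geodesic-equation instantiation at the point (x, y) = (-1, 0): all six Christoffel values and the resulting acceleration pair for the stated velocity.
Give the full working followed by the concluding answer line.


E = 1, F = 0, G = 729/16 at the point
E_x = 0, E_y = 0, F_x = 0, F_y = 0, G_x = -27/2, G_y = 0
EG - F^2 = 729/16;  g^inv = (16/729) * [[729/16, 0], [0, 1]]
first-kind symbols [ij,l] = (1/2)(d_i g_jl + d_j g_il - d_l g_ij): [xx,x] = E_x/2 = 0, [xx,y] = F_x - E_y/2 = 0, [xy,x] = E_y/2 = 0, [xy,y] = G_x/2 = -27/4, [yy,x] = F_y - G_x/2 = 27/4, [yy,y] = G_y/2 = 0
Gamma^x_ij = (G*[ij,x] - F*[ij,y])/(EG - F^2), Gamma^y_ij = (E*[ij,y] - F*[ij,x])/(EG - F^2)
Gamma_xxx = 0, Gamma_xxy = 0, Gamma_xyy = 27/4, Gamma_yxx = 0, Gamma_yxy = -4/27, Gamma_yyy = 0
d^2x/dtau^2 = -(Gamma_xxx*(-5/4)^2 + 2*Gamma_xxy*(-5/4)*(1) + Gamma_xyy*(1)^2) = -27/4
d^2y/dtau^2 = -(Gamma_yxx*(-5/4)^2 + 2*Gamma_yxy*(-5/4)*(1) + Gamma_yyy*(1)^2) = -10/27

Answer: Gamma_xxx = 0, Gamma_xxy = 0, Gamma_xyy = 27/4, Gamma_yxx = 0, Gamma_yxy = -4/27, Gamma_yyy = 0; accelerations (d^2x/dtau^2, d^2y/dtau^2) = (-27/4, -10/27)


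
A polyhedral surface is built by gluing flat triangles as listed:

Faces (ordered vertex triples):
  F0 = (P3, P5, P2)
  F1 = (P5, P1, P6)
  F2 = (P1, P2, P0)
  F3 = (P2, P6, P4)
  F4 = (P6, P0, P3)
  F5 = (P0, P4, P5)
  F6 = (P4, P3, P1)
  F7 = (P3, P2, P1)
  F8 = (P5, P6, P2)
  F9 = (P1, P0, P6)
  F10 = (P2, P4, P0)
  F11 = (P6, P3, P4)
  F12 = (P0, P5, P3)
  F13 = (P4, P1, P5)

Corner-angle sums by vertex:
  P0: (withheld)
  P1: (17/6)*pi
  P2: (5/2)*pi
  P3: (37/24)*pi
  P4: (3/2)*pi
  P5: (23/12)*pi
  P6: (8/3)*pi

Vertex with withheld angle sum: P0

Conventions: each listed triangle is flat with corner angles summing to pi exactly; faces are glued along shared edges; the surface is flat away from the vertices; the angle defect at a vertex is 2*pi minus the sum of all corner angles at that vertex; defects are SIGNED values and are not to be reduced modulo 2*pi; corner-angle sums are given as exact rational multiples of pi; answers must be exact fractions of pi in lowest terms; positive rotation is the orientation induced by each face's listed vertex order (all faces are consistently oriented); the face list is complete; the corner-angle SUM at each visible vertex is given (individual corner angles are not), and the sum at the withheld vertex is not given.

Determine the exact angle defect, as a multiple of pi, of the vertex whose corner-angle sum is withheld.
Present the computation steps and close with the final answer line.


V = 7, E = 21, F = 14; chi = V - E + F = 0
Gauss-Bonnet: total defect = 2*pi*chi = 0; visible defects sum to (-23/24)*pi

Answer: defect(P0) = (23/24)*pi


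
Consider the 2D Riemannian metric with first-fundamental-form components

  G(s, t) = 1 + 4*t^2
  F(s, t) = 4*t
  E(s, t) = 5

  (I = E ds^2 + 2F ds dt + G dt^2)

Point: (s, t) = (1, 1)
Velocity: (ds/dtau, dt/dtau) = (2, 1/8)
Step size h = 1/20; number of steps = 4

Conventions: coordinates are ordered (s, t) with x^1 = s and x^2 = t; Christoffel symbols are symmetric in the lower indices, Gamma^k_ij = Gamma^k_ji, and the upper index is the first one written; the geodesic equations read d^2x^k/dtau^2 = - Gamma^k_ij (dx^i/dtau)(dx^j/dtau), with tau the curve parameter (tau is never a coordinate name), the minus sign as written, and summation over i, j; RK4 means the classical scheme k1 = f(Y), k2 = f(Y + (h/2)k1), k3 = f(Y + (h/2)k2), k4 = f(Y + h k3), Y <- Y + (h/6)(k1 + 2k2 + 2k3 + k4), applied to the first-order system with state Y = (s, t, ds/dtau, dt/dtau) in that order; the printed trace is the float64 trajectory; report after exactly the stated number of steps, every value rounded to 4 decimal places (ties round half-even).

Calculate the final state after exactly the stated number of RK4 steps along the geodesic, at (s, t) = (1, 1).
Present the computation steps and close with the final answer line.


f(Y) = (ds/dtau, dt/dtau, -Gamma^s_ij Y'^i Y'^j, -Gamma^t_ij Y'^i Y'^j) with the Gammas evaluated at the stage position; h = 0.050000; intermediate values shown to 6 dp
step 0: s = 1.0000, t = 1.0000, ds/dtau = 2.0000, dt/dtau = 0.1250
step 1:
  k1: at (s, t) = (1.000000, 1.000000), (ds/dtau, dt/dtau) = (2.000000, 0.125000); Gamma_sss = 0.000000, Gamma_sst = 0.000000, Gamma_stt = 0.444444, Gamma_tss = 0.000000, Gamma_tst = 0.000000, Gamma_ttt = 0.444444; k1 = (2.000000, 0.125000, -0.006944, -0.006944)
  k2: at (s, t) = (1.050000, 1.003125), (ds/dtau, dt/dtau) = (1.999826, 0.124826); Gamma_sss = 0.000000, Gamma_sst = 0.000000, Gamma_stt = 0.443211, Gamma_tss = 0.000000, Gamma_tst = 0.000000, Gamma_ttt = 0.444596; k2 = (1.999826, 0.124826, -0.006906, -0.006928)
  k3: at (s, t) = (1.049996, 1.003121), (ds/dtau, dt/dtau) = (1.999827, 0.124827); Gamma_sss = 0.000000, Gamma_sst = 0.000000, Gamma_stt = 0.443213, Gamma_tss = 0.000000, Gamma_tst = 0.000000, Gamma_ttt = 0.444596; k3 = (1.999827, 0.124827, -0.006906, -0.006928)
  k4: at (s, t) = (1.099991, 1.006241), (ds/dtau, dt/dtau) = (1.999655, 0.124654); Gamma_sss = 0.000000, Gamma_sst = 0.000000, Gamma_stt = 0.441985, Gamma_tss = 0.000000, Gamma_tst = 0.000000, Gamma_ttt = 0.444743; k4 = (1.999655, 0.124654, -0.006868, -0.006911)
  Y <- Y + (h/6)(k1 + 2k2 + 2k3 + k4): s = 1.1000, t = 1.0062, ds/dtau = 1.9997, dt/dtau = 0.1247
step 2:
  k1: at (s, t) = (1.099991, 1.006241), (ds/dtau, dt/dtau) = (1.999655, 0.124654); Gamma_sss = 0.000000, Gamma_sst = 0.000000, Gamma_stt = 0.441985, Gamma_tss = 0.000000, Gamma_tst = 0.000000, Gamma_ttt = 0.444743; k1 = (1.999655, 0.124654, -0.006868, -0.006911)
  k2: at (s, t) = (1.149983, 1.009358), (ds/dtau, dt/dtau) = (1.999483, 0.124481); Gamma_sss = 0.000000, Gamma_sst = 0.000000, Gamma_stt = 0.440761, Gamma_tss = 0.000000, Gamma_tst = 0.000000, Gamma_ttt = 0.444886; k2 = (1.999483, 0.124481, -0.006830, -0.006894)
  k3: at (s, t) = (1.149978, 1.009353), (ds/dtau, dt/dtau) = (1.999484, 0.124481); Gamma_sss = 0.000000, Gamma_sst = 0.000000, Gamma_stt = 0.440763, Gamma_tss = 0.000000, Gamma_tst = 0.000000, Gamma_ttt = 0.444885; k3 = (1.999484, 0.124481, -0.006830, -0.006894)
  k4: at (s, t) = (1.199966, 1.012465), (ds/dtau, dt/dtau) = (1.999313, 0.124309); Gamma_sss = 0.000000, Gamma_sst = 0.000000, Gamma_stt = 0.439544, Gamma_tss = 0.000000, Gamma_tst = 0.000000, Gamma_ttt = 0.445023; k4 = (1.999313, 0.124309, -0.006792, -0.006877)
  Y <- Y + (h/6)(k1 + 2k2 + 2k3 + k4): s = 1.2000, t = 1.0125, ds/dtau = 1.9993, dt/dtau = 0.1243
step 3:
  k1: at (s, t) = (1.199966, 1.012465), (ds/dtau, dt/dtau) = (1.999313, 0.124309); Gamma_sss = 0.000000, Gamma_sst = 0.000000, Gamma_stt = 0.439544, Gamma_tss = 0.000000, Gamma_tst = 0.000000, Gamma_ttt = 0.445023; k1 = (1.999313, 0.124309, -0.006792, -0.006877)
  k2: at (s, t) = (1.249948, 1.015573), (ds/dtau, dt/dtau) = (1.999143, 0.124137); Gamma_sss = 0.000000, Gamma_sst = 0.000000, Gamma_stt = 0.438330, Gamma_tss = 0.000000, Gamma_tst = 0.000000, Gamma_ttt = 0.445156; k2 = (1.999143, 0.124137, -0.006755, -0.006860)
  k3: at (s, t) = (1.249944, 1.015569), (ds/dtau, dt/dtau) = (1.999144, 0.124137); Gamma_sss = 0.000000, Gamma_sst = 0.000000, Gamma_stt = 0.438331, Gamma_tss = 0.000000, Gamma_tst = 0.000000, Gamma_ttt = 0.445155; k3 = (1.999144, 0.124137, -0.006755, -0.006860)
  k4: at (s, t) = (1.299923, 1.018672), (ds/dtau, dt/dtau) = (1.998975, 0.123966); Gamma_sss = 0.000000, Gamma_sst = 0.000000, Gamma_stt = 0.437122, Gamma_tss = 0.000000, Gamma_tst = 0.000000, Gamma_ttt = 0.445284; k4 = (1.998975, 0.123966, -0.006717, -0.006843)
  Y <- Y + (h/6)(k1 + 2k2 + 2k3 + k4): s = 1.2999, t = 1.0187, ds/dtau = 1.9990, dt/dtau = 0.1240
step 4:
  k1: at (s, t) = (1.299923, 1.018672), (ds/dtau, dt/dtau) = (1.998975, 0.123966); Gamma_sss = 0.000000, Gamma_sst = 0.000000, Gamma_stt = 0.437122, Gamma_tss = 0.000000, Gamma_tst = 0.000000, Gamma_ttt = 0.445284; k1 = (1.998975, 0.123966, -0.006717, -0.006843)
  k2: at (s, t) = (1.349897, 1.021771), (ds/dtau, dt/dtau) = (1.998808, 0.123795); Gamma_sss = 0.000000, Gamma_sst = 0.000000, Gamma_stt = 0.435917, Gamma_tss = 0.000000, Gamma_tst = 0.000000, Gamma_ttt = 0.445407; k2 = (1.998808, 0.123795, -0.006680, -0.006826)
  k3: at (s, t) = (1.349893, 1.021767), (ds/dtau, dt/dtau) = (1.998808, 0.123795); Gamma_sss = 0.000000, Gamma_sst = 0.000000, Gamma_stt = 0.435918, Gamma_tss = 0.000000, Gamma_tst = 0.000000, Gamma_ttt = 0.445407; k3 = (1.998808, 0.123795, -0.006681, -0.006826)
  k4: at (s, t) = (1.399863, 1.024862), (ds/dtau, dt/dtau) = (1.998641, 0.123625); Gamma_sss = 0.000000, Gamma_sst = 0.000000, Gamma_stt = 0.434718, Gamma_tss = 0.000000, Gamma_tst = 0.000000, Gamma_ttt = 0.445526; k4 = (1.998641, 0.123625, -0.006644, -0.006809)
  Y <- Y + (h/6)(k1 + 2k2 + 2k3 + k4): s = 1.3999, t = 1.0249, ds/dtau = 1.9986, dt/dtau = 0.1236

Answer: s = 1.3999, t = 1.0249, ds/dtau = 1.9986, dt/dtau = 0.1236


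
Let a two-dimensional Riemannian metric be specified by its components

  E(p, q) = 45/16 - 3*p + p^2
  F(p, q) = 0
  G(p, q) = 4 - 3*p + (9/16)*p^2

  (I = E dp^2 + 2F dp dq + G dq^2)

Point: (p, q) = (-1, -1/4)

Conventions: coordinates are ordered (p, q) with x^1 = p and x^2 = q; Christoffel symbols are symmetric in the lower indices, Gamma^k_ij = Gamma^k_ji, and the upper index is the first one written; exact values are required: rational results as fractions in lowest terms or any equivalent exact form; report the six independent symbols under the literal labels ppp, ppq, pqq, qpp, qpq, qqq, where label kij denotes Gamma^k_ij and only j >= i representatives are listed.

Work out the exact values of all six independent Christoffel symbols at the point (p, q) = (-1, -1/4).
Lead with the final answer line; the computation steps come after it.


Answer: Gamma_ppp = -40/109, Gamma_ppq = 0, Gamma_pqq = 33/109, Gamma_qpp = 0, Gamma_qpq = -3/11, Gamma_qqq = 0

E = 109/16, F = 0, G = 121/16 at the point
E_p = -5, E_q = 0, F_p = 0, F_q = 0, G_p = -33/8, G_q = 0
EG - F^2 = 13189/256;  g^inv = (256/13189) * [[121/16, 0], [0, 109/16]]
first-kind symbols [ij,l] = (1/2)(d_i g_jl + d_j g_il - d_l g_ij): [pp,p] = E_p/2 = -5/2, [pp,q] = F_p - E_q/2 = 0, [pq,p] = E_q/2 = 0, [pq,q] = G_p/2 = -33/16, [qq,p] = F_q - G_p/2 = 33/16, [qq,q] = G_q/2 = 0
Gamma^p_ij = (G*[ij,p] - F*[ij,q])/(EG - F^2), Gamma^q_ij = (E*[ij,q] - F*[ij,p])/(EG - F^2)


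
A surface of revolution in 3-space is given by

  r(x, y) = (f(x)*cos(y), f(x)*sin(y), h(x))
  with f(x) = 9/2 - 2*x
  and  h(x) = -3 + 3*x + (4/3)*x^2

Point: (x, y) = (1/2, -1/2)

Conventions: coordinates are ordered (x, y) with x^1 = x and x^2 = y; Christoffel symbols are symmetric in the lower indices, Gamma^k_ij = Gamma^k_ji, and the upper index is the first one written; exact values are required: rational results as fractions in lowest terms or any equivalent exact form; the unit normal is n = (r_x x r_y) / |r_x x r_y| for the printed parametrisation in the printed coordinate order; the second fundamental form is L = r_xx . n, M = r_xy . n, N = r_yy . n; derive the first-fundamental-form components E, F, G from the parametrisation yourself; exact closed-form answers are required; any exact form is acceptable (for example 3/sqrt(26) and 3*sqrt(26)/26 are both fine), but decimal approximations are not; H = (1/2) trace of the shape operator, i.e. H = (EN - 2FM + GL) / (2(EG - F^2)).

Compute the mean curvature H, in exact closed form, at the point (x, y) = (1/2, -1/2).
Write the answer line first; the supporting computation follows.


Answer: H = 2161*sqrt(205)/294175

f = 7/2, f' = -2, f'' = 0, h' = 13/3, h'' = 8/3
E = 205/9, F = 0, G = 49/4; answer radicand W^2 = 205/9
unnormalised second-form numerators: l = -16/3, m = 0, n = 91/6; L = l/sqrt(205/9), and similarly M = m/sqrt(W^2), N = n/sqrt(W^2)
H = (E*n - 2*F*m + G*l) / (2*(EG - F^2)*sqrt(W^2)); E*n - 2*F*m + G*l = 15127/54, EG - F^2 = 10045/36, so H = (2161/4305)/sqrt(205/9)


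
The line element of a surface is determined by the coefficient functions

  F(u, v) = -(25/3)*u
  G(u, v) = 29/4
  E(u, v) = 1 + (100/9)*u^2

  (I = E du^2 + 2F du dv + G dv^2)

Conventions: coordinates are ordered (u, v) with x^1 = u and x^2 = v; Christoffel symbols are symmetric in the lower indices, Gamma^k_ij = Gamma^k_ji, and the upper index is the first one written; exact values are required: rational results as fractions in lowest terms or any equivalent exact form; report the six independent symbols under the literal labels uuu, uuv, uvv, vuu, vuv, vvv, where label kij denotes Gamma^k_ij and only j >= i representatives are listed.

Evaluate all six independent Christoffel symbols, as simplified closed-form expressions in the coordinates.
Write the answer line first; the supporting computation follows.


Answer: Gamma_uuu = 400*u/(400*u^2 + 261), Gamma_uuv = 0, Gamma_uvv = 0, Gamma_vuu = -300/(400*u^2 + 261), Gamma_vuv = 0, Gamma_vvv = 0

E = 1 + (100/9)*u^2; F = -(25/3)*u; G = 29/4
Gamma^k_ij = (1/2) g^{kl} (d_i g_jl + d_j g_il - d_l g_ij), with g^inv = (1/(EG-F^2)) [[G, -F], [-F, E]]
first partials: E_u = (200/9)*u, E_v = 0, F_u = -25/3, F_v = 0, G_u = 0, G_v = 0
D = EG - F^2 = 29/4 + (100/9)*u^2
expanded: Gamma^u_uu = (G E_u - 2F F_u + F E_v)/(2D), Gamma^u_uv = (G E_v - F G_u)/(2D), Gamma^u_vv = (2G F_v - G G_u - F G_v)/(2D), Gamma^v_uu = (2E F_u - E E_v - F E_u)/(2D), Gamma^v_uv = (E G_u - F E_v)/(2D), Gamma^v_vv = (E G_v - 2F F_v + F G_u)/(2D); substitute and cancel common factors


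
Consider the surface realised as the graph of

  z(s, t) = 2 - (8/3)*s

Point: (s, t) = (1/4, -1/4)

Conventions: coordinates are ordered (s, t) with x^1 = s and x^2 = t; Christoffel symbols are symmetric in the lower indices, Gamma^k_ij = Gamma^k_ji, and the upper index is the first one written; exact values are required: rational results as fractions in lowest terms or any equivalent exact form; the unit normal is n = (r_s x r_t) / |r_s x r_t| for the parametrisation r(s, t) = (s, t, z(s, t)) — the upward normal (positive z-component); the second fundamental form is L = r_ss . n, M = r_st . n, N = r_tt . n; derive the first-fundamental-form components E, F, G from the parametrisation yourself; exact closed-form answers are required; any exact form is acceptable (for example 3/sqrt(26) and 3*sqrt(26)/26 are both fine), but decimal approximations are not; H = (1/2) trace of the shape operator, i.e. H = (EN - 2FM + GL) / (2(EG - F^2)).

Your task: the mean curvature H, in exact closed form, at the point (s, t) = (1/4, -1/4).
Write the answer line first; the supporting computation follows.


Answer: H = 0

z_s = -8/3, z_t = 0, z_ss = 0, z_st = 0, z_tt = 0
E = 73/9, F = 0, G = 1; answer radicand W^2 = 73/9
unnormalised second-form numerators: l = 0, m = 0, n = 0; L = l/sqrt(73/9), and similarly M = m/sqrt(W^2), N = n/sqrt(W^2)
H = (E*n - 2*F*m + G*l) / (2*(EG - F^2)*sqrt(W^2)); E*n - 2*F*m + G*l = 0, EG - F^2 = 73/9, so H = (0)/sqrt(73/9)


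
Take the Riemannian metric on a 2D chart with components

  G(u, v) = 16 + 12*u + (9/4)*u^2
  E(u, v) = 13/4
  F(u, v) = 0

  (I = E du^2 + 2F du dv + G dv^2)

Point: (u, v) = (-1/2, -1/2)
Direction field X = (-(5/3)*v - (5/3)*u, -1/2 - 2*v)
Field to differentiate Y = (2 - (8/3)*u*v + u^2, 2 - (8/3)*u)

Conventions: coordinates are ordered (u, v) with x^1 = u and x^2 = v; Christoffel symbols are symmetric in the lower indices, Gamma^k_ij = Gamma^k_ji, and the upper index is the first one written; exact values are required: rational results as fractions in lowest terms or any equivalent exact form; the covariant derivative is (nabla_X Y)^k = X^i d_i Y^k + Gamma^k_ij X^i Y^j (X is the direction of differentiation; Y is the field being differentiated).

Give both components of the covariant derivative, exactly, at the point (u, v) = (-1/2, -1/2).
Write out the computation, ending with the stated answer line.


E = 13/4, F = 0, G = 169/16 at the point
E_u = 0, E_v = 0, F_u = 0, F_v = 0, G_u = 39/4, G_v = 0
EG - F^2 = 2197/64;  g^inv = (64/2197) * [[169/16, 0], [0, 13/4]]
first-kind symbols [ij,l] = (1/2)(d_i g_jl + d_j g_il - d_l g_ij): [uu,u] = E_u/2 = 0, [uu,v] = F_u - E_v/2 = 0, [uv,u] = E_v/2 = 0, [uv,v] = G_u/2 = 39/8, [vv,u] = F_v - G_u/2 = -39/8, [vv,v] = G_v/2 = 0
Gamma^u_ij = (G*[ij,u] - F*[ij,v])/(EG - F^2), Gamma^v_ij = (E*[ij,v] - F*[ij,u])/(EG - F^2)
Gamma_uuu = 0, Gamma_uuv = 0, Gamma_uvv = -3/2, Gamma_vuu = 0, Gamma_vuv = 6/13, Gamma_vvv = 0
X = (5/3, 1/2), Y = (19/12, 10/3) at the point

Answer: (nabla_X Y)^u = -23/18, (nabla_X Y)^v = -709/468


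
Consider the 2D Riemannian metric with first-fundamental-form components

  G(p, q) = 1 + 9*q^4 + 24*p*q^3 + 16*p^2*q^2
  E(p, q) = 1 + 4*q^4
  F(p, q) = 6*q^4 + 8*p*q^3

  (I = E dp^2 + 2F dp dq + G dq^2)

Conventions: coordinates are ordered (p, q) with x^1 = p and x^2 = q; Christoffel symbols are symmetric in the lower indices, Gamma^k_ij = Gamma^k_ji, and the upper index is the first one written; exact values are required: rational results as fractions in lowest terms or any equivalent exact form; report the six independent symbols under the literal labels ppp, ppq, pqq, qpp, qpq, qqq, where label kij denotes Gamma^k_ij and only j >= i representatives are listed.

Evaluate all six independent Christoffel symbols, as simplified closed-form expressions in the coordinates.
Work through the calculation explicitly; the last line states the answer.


E = 1 + 4*q^4; F = 6*q^4 + 8*p*q^3; G = 1 + 9*q^4 + 24*p*q^3 + 16*p^2*q^2
Gamma^k_ij = (1/2) g^{kl} (d_i g_jl + d_j g_il - d_l g_ij), with g^inv = (1/(EG-F^2)) [[G, -F], [-F, E]]
first partials: E_p = 0, E_q = 16*q^3, F_p = 8*q^3, F_q = 24*q^3 + 24*p*q^2, G_p = 24*q^3 + 32*p*q^2, G_q = 36*q^3 + 72*p*q^2 + 32*p^2*q
D = EG - F^2 = 1 + 13*q^4 + 24*p*q^3 + 16*p^2*q^2
expanded: Gamma^p_pp = (G E_p - 2F F_p + F E_q)/(2D), Gamma^p_pq = (G E_q - F G_p)/(2D), Gamma^p_qq = (2G F_q - G G_p - F G_q)/(2D), Gamma^q_pp = (2E F_p - E E_q - F E_p)/(2D), Gamma^q_pq = (E G_p - F E_q)/(2D), Gamma^q_qq = (E G_q - 2F F_q + F G_p)/(2D); substitute and cancel common factors

Answer: Gamma_ppp = 0, Gamma_ppq = 8*q^3/(16*p^2*q^2 + 24*p*q^3 + 13*q^4 + 1), Gamma_pqq = (8*p*q^2 + 12*q^3)/(16*p^2*q^2 + 24*p*q^3 + 13*q^4 + 1), Gamma_qpp = 0, Gamma_qpq = (16*p*q^2 + 12*q^3)/(16*p^2*q^2 + 24*p*q^3 + 13*q^4 + 1), Gamma_qqq = (16*p^2*q + 36*p*q^2 + 18*q^3)/(16*p^2*q^2 + 24*p*q^3 + 13*q^4 + 1)


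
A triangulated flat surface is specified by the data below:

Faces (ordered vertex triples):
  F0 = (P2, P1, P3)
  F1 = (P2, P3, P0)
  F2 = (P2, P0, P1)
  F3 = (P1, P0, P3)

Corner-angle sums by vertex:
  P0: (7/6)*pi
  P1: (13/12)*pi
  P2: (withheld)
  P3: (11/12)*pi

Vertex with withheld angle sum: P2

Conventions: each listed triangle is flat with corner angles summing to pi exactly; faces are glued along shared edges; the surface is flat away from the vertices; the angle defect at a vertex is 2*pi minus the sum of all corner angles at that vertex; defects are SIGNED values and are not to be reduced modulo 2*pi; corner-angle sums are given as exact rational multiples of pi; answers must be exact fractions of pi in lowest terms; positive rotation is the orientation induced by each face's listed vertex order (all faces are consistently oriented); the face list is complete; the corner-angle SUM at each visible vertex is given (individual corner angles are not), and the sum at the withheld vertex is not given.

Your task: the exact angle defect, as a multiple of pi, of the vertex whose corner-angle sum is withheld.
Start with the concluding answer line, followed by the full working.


Answer: defect(P2) = (7/6)*pi

V = 4, E = 6, F = 4; chi = V - E + F = 2
Gauss-Bonnet: total defect = 2*pi*chi = 4*pi; visible defects sum to (17/6)*pi


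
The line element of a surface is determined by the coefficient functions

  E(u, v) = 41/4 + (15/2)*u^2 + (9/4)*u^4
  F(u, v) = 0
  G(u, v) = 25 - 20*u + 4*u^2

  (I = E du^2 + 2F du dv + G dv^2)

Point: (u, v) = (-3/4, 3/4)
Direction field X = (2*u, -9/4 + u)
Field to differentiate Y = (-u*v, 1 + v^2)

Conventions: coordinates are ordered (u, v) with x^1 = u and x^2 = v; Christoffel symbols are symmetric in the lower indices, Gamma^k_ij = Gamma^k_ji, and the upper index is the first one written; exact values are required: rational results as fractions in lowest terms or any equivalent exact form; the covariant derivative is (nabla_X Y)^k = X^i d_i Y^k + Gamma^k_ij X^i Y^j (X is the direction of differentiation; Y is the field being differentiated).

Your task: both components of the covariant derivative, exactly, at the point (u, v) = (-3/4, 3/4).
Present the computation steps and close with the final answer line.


E = 15545/1024, F = 0, G = 169/4 at the point
E_u = -963/64, E_v = 0, F_u = 0, F_v = 0, G_u = -26, G_v = 0
EG - F^2 = 2627105/4096;  g^inv = (4096/2627105) * [[169/4, 0], [0, 15545/1024]]
first-kind symbols [ij,l] = (1/2)(d_i g_jl + d_j g_il - d_l g_ij): [uu,u] = E_u/2 = -963/128, [uu,v] = F_u - E_v/2 = 0, [uv,u] = E_v/2 = 0, [uv,v] = G_u/2 = -13, [vv,u] = F_v - G_u/2 = 13, [vv,v] = G_v/2 = 0
Gamma^u_ij = (G*[ij,u] - F*[ij,v])/(EG - F^2), Gamma^v_ij = (E*[ij,v] - F*[ij,u])/(EG - F^2)
Gamma_uuu = -7704/15545, Gamma_uuv = 0, Gamma_uvv = 13312/15545, Gamma_vuu = 0, Gamma_vuv = -4/13, Gamma_vvv = 0
X = (-3/2, -3), Y = (9/16, 25/16) at the point

Answer: (nabla_X Y)^u = -587103/124360, (nabla_X Y)^v = -339/104


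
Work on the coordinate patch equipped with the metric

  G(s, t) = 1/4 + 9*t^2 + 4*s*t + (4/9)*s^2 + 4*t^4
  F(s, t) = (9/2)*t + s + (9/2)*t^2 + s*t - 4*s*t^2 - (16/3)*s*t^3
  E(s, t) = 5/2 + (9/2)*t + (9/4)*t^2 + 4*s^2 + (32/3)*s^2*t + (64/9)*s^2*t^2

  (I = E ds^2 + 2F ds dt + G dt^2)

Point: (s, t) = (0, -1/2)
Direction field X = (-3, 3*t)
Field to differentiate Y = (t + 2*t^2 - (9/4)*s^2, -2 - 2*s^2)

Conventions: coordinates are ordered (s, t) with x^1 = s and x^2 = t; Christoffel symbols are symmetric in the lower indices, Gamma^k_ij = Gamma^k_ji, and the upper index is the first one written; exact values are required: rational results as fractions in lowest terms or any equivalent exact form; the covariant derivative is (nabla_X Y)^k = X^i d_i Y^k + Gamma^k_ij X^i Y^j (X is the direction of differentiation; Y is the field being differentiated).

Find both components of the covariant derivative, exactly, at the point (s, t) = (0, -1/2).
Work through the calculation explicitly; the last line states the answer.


E = 13/16, F = -9/8, G = 11/4 at the point
E_s = 0, E_t = 9/4, F_s = 1/6, F_t = 0, G_s = -2, G_t = -11
EG - F^2 = 31/32;  g^inv = (32/31) * [[11/4, 9/8], [9/8, 13/16]]
first-kind symbols [ij,l] = (1/2)(d_i g_jl + d_j g_il - d_l g_ij): [ss,s] = E_s/2 = 0, [ss,t] = F_s - E_t/2 = -23/24, [st,s] = E_t/2 = 9/8, [st,t] = G_s/2 = -1, [tt,s] = F_t - G_s/2 = 1, [tt,t] = G_t/2 = -11/2
Gamma^s_ij = (G*[ij,s] - F*[ij,t])/(EG - F^2), Gamma^t_ij = (E*[ij,t] - F*[ij,s])/(EG - F^2)
Gamma_sss = -69/62, Gamma_sst = 63/31, Gamma_stt = -110/31, Gamma_tss = -299/372, Gamma_tst = 29/62, Gamma_ttt = -107/31
X = (-3, -3/2), Y = (0, -2) at the point

Answer: (nabla_X Y)^s = 189/62, (nabla_X Y)^t = -234/31


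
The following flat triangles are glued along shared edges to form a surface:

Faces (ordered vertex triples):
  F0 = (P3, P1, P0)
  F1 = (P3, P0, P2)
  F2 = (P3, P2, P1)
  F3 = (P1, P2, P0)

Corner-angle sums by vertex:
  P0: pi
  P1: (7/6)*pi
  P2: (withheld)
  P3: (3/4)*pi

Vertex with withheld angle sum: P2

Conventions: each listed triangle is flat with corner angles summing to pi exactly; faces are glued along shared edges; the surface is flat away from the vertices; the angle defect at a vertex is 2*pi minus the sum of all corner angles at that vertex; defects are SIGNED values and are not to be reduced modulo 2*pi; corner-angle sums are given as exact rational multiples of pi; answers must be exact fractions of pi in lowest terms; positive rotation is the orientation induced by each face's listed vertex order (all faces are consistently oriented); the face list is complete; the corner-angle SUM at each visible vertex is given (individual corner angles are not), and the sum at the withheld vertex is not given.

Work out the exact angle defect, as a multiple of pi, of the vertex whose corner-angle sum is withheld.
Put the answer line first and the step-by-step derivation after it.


Answer: defect(P2) = (11/12)*pi

V = 4, E = 6, F = 4; chi = V - E + F = 2
Gauss-Bonnet: total defect = 2*pi*chi = 4*pi; visible defects sum to (37/12)*pi


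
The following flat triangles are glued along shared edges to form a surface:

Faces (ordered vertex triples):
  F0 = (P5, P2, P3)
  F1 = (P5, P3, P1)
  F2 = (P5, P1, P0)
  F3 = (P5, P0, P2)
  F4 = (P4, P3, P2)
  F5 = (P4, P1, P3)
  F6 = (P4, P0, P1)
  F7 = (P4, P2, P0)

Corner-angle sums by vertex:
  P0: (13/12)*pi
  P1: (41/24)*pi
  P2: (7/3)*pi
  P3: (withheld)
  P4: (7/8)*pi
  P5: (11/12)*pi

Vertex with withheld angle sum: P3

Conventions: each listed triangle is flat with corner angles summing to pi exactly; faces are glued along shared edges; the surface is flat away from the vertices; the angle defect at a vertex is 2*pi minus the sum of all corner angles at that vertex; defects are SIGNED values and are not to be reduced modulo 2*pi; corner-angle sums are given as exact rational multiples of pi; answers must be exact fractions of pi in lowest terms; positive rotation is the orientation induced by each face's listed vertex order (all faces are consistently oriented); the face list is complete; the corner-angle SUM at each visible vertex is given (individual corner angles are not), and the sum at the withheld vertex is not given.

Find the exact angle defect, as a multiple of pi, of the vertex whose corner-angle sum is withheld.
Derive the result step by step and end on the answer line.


V = 6, E = 12, F = 8; chi = V - E + F = 2
Gauss-Bonnet: total defect = 2*pi*chi = 4*pi; visible defects sum to (37/12)*pi

Answer: defect(P3) = (11/12)*pi


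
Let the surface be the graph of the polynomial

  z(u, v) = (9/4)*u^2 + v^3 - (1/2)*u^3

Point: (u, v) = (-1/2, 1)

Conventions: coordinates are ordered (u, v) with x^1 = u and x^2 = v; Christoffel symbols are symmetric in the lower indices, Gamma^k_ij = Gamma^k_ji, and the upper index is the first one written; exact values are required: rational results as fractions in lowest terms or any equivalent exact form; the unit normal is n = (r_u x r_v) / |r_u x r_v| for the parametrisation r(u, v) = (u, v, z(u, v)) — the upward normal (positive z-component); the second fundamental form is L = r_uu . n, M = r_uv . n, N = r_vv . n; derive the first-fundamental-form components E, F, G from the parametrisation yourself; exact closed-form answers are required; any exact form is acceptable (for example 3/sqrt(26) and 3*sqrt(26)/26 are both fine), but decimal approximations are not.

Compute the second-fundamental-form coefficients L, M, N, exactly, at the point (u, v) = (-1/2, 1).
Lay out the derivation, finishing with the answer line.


z_u = -21/8, z_v = 3, z_uu = 6, z_uv = 0, z_vv = 6
E = 505/64, F = -63/8, G = 10; answer radicand W^2 = 1081/64
unnormalised second-form numerators: l = 6, m = 0, n = 6; L = l/sqrt(1081/64), and similarly M = m/sqrt(W^2), N = n/sqrt(W^2)

Answer: L = 48*sqrt(1081)/1081, M = 0, N = 48*sqrt(1081)/1081


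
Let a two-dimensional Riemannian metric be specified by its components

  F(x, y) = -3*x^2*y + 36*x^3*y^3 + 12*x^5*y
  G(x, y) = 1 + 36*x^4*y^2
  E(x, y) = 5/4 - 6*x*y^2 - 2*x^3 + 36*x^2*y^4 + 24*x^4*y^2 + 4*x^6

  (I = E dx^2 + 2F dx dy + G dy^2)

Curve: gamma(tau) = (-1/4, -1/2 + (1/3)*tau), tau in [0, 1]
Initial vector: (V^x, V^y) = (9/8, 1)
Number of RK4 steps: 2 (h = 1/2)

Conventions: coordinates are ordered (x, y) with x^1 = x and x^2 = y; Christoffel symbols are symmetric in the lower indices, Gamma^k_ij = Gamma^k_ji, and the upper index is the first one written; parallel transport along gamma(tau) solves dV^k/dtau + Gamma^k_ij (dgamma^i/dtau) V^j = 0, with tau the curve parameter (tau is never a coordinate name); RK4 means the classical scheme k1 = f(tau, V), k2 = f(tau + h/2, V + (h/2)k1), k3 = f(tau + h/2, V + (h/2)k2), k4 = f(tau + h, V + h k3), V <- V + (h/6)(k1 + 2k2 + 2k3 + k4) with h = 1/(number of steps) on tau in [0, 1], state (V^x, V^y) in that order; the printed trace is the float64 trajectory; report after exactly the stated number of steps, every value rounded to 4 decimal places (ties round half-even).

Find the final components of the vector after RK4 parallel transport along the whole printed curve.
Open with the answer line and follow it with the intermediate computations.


Answer: V^x = 1.3782, V^y = 1.0451

gamma'(tau) = (0, 1/3); f(tau, V)^k = -Gamma^k_ij(gamma(tau)) gamma'^i(tau) V^j; h = 1/2; intermediate values shown to 6 dp
curve data and Christoffel symbols at the stage parameters:
  tau = 0.000000: gamma = (-0.250000, -0.500000), gamma' = (0.000000, 0.333333); Gamma_xxx = -0.915308, Gamma_xxy = -0.732246, Gamma_xyy = -0.183062, Gamma_yxx = -0.189374, Gamma_yxy = -0.151499, Gamma_yyy = -0.037875
  tau = 0.250000: gamma = (-0.250000, -0.416667), gamma' = (0.000000, 0.333333); Gamma_xxx = -0.679240, Gamma_xxy = -0.599330, Gamma_xyy = -0.179799, Gamma_yxx = -0.134061, Gamma_yxy = -0.118289, Gamma_yyy = -0.035487
  tau = 0.500000: gamma = (-0.250000, -0.333333), gamma' = (0.000000, 0.333333); Gamma_xxx = -0.483789, Gamma_xxy = -0.464438, Gamma_xyy = -0.174164, Gamma_yxx = -0.086649, Gamma_yxy = -0.083183, Gamma_yyy = -0.031194
  tau = 0.750000: gamma = (-0.250000, -0.250000), gamma' = (0.000000, 0.333333); Gamma_xxx = -0.334962, Gamma_xxy = -0.334962, Gamma_xyy = -0.167481, Gamma_yxx = -0.050244, Gamma_yxy = -0.050244, Gamma_yyy = -0.025122
  tau = 1.000000: gamma = (-0.250000, -0.166667), gamma' = (0.000000, 0.333333); Gamma_xxx = -0.232956, Gamma_xxy = -0.215036, Gamma_xyy = -0.161277, Gamma_yxx = -0.025413, Gamma_yxy = -0.023458, Gamma_yyy = -0.017594
step 0: V^x = 1.1250, V^y = 1.0000
step 1: k1 = (0.335613, 0.069437), k2 = (0.302484, 0.059701), k3 = (0.300683, 0.059345), k4 = (0.257216, 0.046069); V <- V + (h/6)(k1 + 2k2 + 2k3 + k4): V^x = 1.2749, V^y = 1.0295
step 2: k1 = (0.257141, 0.046055), k2 = (0.207643, 0.031147), k3 = (0.206054, 0.030908), k4 = (0.154944, 0.016903); V <- V + (h/6)(k1 + 2k2 + 2k3 + k4): V^x = 1.3782, V^y = 1.0451


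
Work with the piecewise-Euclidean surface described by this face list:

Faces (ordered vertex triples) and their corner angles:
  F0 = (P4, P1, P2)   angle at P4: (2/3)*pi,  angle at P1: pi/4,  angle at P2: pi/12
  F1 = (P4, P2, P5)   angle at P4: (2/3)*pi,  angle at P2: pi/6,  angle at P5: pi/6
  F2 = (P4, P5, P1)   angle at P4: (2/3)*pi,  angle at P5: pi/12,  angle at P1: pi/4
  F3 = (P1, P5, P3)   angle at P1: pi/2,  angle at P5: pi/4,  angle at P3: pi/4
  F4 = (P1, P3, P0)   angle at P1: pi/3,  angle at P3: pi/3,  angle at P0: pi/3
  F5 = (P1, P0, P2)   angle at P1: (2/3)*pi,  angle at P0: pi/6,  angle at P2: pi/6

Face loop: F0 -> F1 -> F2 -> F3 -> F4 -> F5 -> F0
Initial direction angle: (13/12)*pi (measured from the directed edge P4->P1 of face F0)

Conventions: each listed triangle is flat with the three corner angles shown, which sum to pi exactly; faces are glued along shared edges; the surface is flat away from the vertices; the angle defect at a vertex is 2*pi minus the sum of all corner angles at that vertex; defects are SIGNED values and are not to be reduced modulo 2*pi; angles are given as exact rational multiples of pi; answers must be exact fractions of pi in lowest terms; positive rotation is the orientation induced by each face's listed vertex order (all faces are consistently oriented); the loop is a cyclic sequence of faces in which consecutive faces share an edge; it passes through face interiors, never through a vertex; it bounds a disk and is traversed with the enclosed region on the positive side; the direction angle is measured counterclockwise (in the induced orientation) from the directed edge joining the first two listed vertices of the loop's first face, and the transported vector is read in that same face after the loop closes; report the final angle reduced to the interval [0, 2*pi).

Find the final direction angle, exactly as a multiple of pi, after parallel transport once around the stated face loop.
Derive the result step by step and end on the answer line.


enclosed vertex P1: corner angles sum to 2*pi, defect = 2*pi - 2*pi = 0
enclosed vertex P4: corner angles sum to 2*pi, defect = 2*pi - 2*pi = 0
transport around the loop rotates by the sum of enclosed defects; add to the initial angle mod 2*pi
final angle = (13/12)*pi + 0 = (13/12)*pi (mod 2*pi)

Answer: final direction angle = (13/12)*pi


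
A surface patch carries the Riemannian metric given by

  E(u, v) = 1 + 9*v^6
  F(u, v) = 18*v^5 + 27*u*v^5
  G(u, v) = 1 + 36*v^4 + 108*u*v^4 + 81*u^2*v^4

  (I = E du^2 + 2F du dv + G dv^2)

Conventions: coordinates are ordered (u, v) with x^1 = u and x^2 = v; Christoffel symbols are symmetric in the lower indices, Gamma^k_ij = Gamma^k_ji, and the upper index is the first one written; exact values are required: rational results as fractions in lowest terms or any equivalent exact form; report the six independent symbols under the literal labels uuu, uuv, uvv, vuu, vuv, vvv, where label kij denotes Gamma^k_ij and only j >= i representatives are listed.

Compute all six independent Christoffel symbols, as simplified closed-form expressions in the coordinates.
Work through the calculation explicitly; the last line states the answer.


E = 1 + 9*v^6; F = 18*v^5 + 27*u*v^5; G = 1 + 36*v^4 + 108*u*v^4 + 81*u^2*v^4
Gamma^k_ij = (1/2) g^{kl} (d_i g_jl + d_j g_il - d_l g_ij), with g^inv = (1/(EG-F^2)) [[G, -F], [-F, E]]
first partials: E_u = 0, E_v = 54*v^5, F_u = 27*v^5, F_v = 90*v^4 + 135*u*v^4, G_u = 108*v^4 + 162*u*v^4, G_v = 144*v^3 + 432*u*v^3 + 324*u^2*v^3
D = EG - F^2 = 1 + 36*v^4 + 108*u*v^4 + 9*v^6 + 81*u^2*v^4
expanded: Gamma^u_uu = (G E_u - 2F F_u + F E_v)/(2D), Gamma^u_uv = (G E_v - F G_u)/(2D), Gamma^u_vv = (2G F_v - G G_u - F G_v)/(2D), Gamma^v_uu = (2E F_u - E E_v - F E_u)/(2D), Gamma^v_uv = (E G_u - F E_v)/(2D), Gamma^v_vv = (E G_v - 2F F_v + F G_u)/(2D); substitute and cancel common factors

Answer: Gamma_uuu = 0, Gamma_uuv = 27*v^5/(81*u^2*v^4 + 108*u*v^4 + 9*v^6 + 36*v^4 + 1), Gamma_uvv = (54*u*v^4 + 36*v^4)/(81*u^2*v^4 + 108*u*v^4 + 9*v^6 + 36*v^4 + 1), Gamma_vuu = 0, Gamma_vuv = (81*u*v^4 + 54*v^4)/(81*u^2*v^4 + 108*u*v^4 + 9*v^6 + 36*v^4 + 1), Gamma_vvv = (162*u^2*v^3 + 216*u*v^3 + 72*v^3)/(81*u^2*v^4 + 108*u*v^4 + 9*v^6 + 36*v^4 + 1)


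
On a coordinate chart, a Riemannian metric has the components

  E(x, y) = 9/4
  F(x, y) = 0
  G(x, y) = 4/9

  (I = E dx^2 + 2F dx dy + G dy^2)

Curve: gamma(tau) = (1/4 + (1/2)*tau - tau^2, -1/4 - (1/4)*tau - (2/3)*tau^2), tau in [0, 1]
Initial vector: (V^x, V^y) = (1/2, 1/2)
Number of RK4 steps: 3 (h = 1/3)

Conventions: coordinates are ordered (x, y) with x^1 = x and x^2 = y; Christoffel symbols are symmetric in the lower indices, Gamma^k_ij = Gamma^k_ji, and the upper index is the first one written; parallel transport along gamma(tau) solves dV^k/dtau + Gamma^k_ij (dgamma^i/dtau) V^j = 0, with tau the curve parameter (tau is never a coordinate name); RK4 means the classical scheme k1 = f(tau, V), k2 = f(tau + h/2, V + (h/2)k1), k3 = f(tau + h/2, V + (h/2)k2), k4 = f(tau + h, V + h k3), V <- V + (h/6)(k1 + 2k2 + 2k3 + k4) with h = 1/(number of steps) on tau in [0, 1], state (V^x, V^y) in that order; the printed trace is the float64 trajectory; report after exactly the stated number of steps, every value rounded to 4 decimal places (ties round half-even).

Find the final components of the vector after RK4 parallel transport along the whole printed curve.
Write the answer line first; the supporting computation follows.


Answer: V^x = 0.5000, V^y = 0.5000

gamma'(tau) = (1/2 - 2*tau, -1/4 - (4/3)*tau); f(tau, V)^k = -Gamma^k_ij(gamma(tau)) gamma'^i(tau) V^j; h = 1/3; intermediate values shown to 6 dp
curve data and Christoffel symbols at the stage parameters:
  tau = 0.000000: gamma = (0.250000, -0.250000), gamma' = (0.500000, -0.250000); Gamma_xxx = 0.000000, Gamma_xxy = 0.000000, Gamma_xyy = 0.000000, Gamma_yxx = 0.000000, Gamma_yxy = 0.000000, Gamma_yyy = 0.000000
  tau = 0.166667: gamma = (0.305556, -0.310185), gamma' = (0.166667, -0.472222); Gamma_xxx = 0.000000, Gamma_xxy = 0.000000, Gamma_xyy = 0.000000, Gamma_yxx = 0.000000, Gamma_yxy = 0.000000, Gamma_yyy = 0.000000
  tau = 0.333333: gamma = (0.305556, -0.407407), gamma' = (-0.166667, -0.694444); Gamma_xxx = 0.000000, Gamma_xxy = 0.000000, Gamma_xyy = 0.000000, Gamma_yxx = 0.000000, Gamma_yxy = 0.000000, Gamma_yyy = 0.000000
  tau = 0.500000: gamma = (0.250000, -0.541667), gamma' = (-0.500000, -0.916667); Gamma_xxx = 0.000000, Gamma_xxy = 0.000000, Gamma_xyy = 0.000000, Gamma_yxx = 0.000000, Gamma_yxy = 0.000000, Gamma_yyy = 0.000000
  tau = 0.666667: gamma = (0.138889, -0.712963), gamma' = (-0.833333, -1.138889); Gamma_xxx = 0.000000, Gamma_xxy = 0.000000, Gamma_xyy = 0.000000, Gamma_yxx = 0.000000, Gamma_yxy = 0.000000, Gamma_yyy = 0.000000
  tau = 0.833333: gamma = (-0.027778, -0.921296), gamma' = (-1.166667, -1.361111); Gamma_xxx = 0.000000, Gamma_xxy = 0.000000, Gamma_xyy = 0.000000, Gamma_yxx = 0.000000, Gamma_yxy = 0.000000, Gamma_yyy = 0.000000
  tau = 1.000000: gamma = (-0.250000, -1.166667), gamma' = (-1.500000, -1.583333); Gamma_xxx = 0.000000, Gamma_xxy = 0.000000, Gamma_xyy = 0.000000, Gamma_yxx = 0.000000, Gamma_yxy = 0.000000, Gamma_yyy = 0.000000
step 0: V^x = 0.5000, V^y = 0.5000
step 1: k1 = (0.000000, 0.000000), k2 = (0.000000, 0.000000), k3 = (0.000000, 0.000000), k4 = (0.000000, 0.000000); V <- V + (h/6)(k1 + 2k2 + 2k3 + k4): V^x = 0.5000, V^y = 0.5000
step 2: k1 = (0.000000, 0.000000), k2 = (0.000000, 0.000000), k3 = (0.000000, 0.000000), k4 = (0.000000, 0.000000); V <- V + (h/6)(k1 + 2k2 + 2k3 + k4): V^x = 0.5000, V^y = 0.5000
step 3: k1 = (0.000000, 0.000000), k2 = (0.000000, 0.000000), k3 = (0.000000, 0.000000), k4 = (0.000000, 0.000000); V <- V + (h/6)(k1 + 2k2 + 2k3 + k4): V^x = 0.5000, V^y = 0.5000
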